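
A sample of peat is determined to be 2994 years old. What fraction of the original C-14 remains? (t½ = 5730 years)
N/N₀ = (1/2)^(t/t½) = 0.6962 = 69.6%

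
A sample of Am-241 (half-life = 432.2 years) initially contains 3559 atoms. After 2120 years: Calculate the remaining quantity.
N = N₀(1/2)^(t/t½) = 118.8 atoms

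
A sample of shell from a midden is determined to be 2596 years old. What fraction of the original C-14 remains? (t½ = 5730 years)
N/N₀ = (1/2)^(t/t½) = 0.7305 = 73%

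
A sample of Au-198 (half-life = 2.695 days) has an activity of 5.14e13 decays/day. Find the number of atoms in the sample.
N = A/λ = 1.998e14 atoms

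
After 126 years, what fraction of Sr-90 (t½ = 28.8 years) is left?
N/N₀ = (1/2)^(t/t½) = 0.04819 = 4.82%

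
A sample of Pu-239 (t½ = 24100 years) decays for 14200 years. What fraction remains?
N/N₀ = (1/2)^(t/t½) = 0.6647 = 66.5%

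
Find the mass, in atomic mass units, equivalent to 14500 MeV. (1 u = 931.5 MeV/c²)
m = E/c² = 15.57 u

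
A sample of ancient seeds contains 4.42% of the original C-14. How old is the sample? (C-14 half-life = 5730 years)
Age = t½ × log₂(1/ratio) = 25780 years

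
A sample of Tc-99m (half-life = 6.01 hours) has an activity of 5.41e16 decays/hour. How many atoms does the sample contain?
N = A/λ = 4.691e17 atoms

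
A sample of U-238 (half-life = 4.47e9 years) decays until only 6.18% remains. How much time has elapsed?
t = t½ × log₂(N₀/N) = 1.795e10 years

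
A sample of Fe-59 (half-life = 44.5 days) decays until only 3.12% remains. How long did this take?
t = t½ × log₂(N₀/N) = 222.6 days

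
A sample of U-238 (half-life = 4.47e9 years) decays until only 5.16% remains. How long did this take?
t = t½ × log₂(N₀/N) = 1.912e10 years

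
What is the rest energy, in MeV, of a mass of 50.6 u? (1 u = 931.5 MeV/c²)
E = mc² = 47130 MeV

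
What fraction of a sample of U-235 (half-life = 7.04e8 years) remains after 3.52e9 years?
N/N₀ = (1/2)^(t/t½) = 0.03125 = 3.12%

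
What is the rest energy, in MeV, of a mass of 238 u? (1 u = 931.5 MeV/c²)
E = mc² = 2.217e5 MeV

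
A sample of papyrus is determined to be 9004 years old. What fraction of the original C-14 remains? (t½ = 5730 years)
N/N₀ = (1/2)^(t/t½) = 0.3365 = 33.6%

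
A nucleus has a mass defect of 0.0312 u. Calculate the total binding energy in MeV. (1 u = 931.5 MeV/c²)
B.E. = Δm × 931.5 = 29.06 MeV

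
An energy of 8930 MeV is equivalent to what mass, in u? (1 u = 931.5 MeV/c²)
m = E/c² = 9.587 u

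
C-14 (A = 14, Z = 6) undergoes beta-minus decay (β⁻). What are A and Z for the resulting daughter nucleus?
Daughter: A = 14, Z = 7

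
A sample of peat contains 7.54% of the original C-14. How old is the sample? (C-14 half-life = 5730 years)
Age = t½ × log₂(1/ratio) = 21370 years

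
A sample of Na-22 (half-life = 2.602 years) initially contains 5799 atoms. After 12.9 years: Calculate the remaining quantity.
N = N₀(1/2)^(t/t½) = 186.6 atoms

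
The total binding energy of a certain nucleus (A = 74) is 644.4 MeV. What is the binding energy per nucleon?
B.E./A = 644.4/74 = 8.708 MeV/nucleon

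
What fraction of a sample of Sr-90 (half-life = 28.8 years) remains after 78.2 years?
N/N₀ = (1/2)^(t/t½) = 0.1523 = 15.2%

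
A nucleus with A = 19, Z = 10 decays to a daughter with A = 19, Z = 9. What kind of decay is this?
ΔA = 0, ΔZ = -1 ⇒ beta-plus decay (β⁺) or electron capture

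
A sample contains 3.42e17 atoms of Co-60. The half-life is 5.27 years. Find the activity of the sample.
A = λN = 4.498e16 decays/year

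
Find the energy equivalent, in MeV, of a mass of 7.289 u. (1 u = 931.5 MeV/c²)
E = mc² = 6790 MeV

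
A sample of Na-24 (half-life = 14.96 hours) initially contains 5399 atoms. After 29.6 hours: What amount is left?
N = N₀(1/2)^(t/t½) = 1370 atoms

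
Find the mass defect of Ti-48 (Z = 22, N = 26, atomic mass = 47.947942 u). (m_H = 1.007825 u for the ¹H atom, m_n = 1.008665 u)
Δm = Z·m_H + N·m_n − M = 0.4495 u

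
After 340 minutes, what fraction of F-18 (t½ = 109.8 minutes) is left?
N/N₀ = (1/2)^(t/t½) = 0.1169 = 11.7%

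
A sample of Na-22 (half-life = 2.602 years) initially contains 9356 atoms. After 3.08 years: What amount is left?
N = N₀(1/2)^(t/t½) = 4119 atoms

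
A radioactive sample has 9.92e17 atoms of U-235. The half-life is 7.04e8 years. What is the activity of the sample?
A = λN = 9.767e8 decays/year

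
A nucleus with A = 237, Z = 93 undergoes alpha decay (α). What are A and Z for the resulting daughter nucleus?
Daughter: A = 233, Z = 91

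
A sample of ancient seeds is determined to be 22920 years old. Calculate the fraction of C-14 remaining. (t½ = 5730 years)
N/N₀ = (1/2)^(t/t½) = 0.0625 = 6.25%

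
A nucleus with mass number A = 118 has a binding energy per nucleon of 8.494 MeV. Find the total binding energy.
B.E. = 8.494 × 118 = 1002 MeV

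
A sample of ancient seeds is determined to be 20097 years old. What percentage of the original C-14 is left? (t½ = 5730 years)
N/N₀ = (1/2)^(t/t½) = 0.08794 = 8.79%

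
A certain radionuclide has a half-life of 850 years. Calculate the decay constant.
λ = ln(2)/t½ = 8.155e-4 year⁻¹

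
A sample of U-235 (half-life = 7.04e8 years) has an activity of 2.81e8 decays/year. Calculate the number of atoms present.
N = A/λ = 2.854e17 atoms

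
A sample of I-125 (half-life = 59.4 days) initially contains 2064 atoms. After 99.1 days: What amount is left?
N = N₀(1/2)^(t/t½) = 649.4 atoms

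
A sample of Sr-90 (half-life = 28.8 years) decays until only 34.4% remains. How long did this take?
t = t½ × log₂(N₀/N) = 44.34 years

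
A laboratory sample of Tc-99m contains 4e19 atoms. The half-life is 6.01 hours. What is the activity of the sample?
A = λN = 4.613e18 decays/hour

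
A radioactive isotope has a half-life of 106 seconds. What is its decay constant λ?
λ = ln(2)/t½ = 0.006539 second⁻¹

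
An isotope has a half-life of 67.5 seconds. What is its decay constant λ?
λ = ln(2)/t½ = 0.01027 second⁻¹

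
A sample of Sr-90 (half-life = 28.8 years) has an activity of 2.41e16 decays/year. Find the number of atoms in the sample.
N = A/λ = 1.001e18 atoms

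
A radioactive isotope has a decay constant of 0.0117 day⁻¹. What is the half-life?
t½ = ln(2)/λ = 59.24 days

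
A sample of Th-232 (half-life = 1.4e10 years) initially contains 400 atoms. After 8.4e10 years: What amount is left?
N = N₀(1/2)^(t/t½) = 6.25 atoms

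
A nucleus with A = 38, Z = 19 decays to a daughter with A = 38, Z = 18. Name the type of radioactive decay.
ΔA = 0, ΔZ = -1 ⇒ beta-plus decay (β⁺) or electron capture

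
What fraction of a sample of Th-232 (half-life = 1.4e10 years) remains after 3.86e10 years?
N/N₀ = (1/2)^(t/t½) = 0.1479 = 14.8%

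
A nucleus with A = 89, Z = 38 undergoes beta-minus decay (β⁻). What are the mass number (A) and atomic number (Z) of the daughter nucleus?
Daughter: A = 89, Z = 39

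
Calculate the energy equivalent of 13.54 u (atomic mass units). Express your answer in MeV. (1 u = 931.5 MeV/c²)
E = mc² = 12610 MeV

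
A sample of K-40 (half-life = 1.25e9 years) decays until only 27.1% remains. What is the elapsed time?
t = t½ × log₂(N₀/N) = 2.355e9 years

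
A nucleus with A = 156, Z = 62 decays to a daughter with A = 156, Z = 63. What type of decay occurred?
ΔA = 0, ΔZ = +1 ⇒ beta-minus decay (β⁻)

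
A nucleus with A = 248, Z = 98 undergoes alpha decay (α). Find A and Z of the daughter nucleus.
Daughter: A = 244, Z = 96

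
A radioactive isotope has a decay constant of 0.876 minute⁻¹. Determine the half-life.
t½ = ln(2)/λ = 0.7913 minutes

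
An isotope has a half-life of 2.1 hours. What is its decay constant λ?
λ = ln(2)/t½ = 0.3301 hour⁻¹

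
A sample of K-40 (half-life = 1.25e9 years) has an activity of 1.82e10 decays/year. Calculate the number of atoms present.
N = A/λ = 3.282e19 atoms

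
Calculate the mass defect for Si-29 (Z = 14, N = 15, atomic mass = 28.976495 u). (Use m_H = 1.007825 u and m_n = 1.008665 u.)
Δm = Z·m_H + N·m_n − M = 0.263 u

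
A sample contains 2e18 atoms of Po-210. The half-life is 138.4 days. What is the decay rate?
A = λN = 1.002e16 decays/day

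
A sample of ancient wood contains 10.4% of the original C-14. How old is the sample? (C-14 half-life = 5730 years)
Age = t½ × log₂(1/ratio) = 18710 years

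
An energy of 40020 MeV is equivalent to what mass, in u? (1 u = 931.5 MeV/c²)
m = E/c² = 42.96 u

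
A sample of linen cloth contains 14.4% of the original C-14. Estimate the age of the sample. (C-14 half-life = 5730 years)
Age = t½ × log₂(1/ratio) = 16020 years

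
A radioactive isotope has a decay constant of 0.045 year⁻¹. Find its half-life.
t½ = ln(2)/λ = 15.4 years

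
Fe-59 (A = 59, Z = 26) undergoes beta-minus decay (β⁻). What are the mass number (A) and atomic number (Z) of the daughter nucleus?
Daughter: A = 59, Z = 27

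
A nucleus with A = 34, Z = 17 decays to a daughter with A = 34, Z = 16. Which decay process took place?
ΔA = 0, ΔZ = -1 ⇒ beta-plus decay (β⁺) or electron capture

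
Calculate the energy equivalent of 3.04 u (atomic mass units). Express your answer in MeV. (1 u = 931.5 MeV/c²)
E = mc² = 2832 MeV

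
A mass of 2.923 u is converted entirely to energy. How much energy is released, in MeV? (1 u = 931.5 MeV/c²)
E = mc² = 2723 MeV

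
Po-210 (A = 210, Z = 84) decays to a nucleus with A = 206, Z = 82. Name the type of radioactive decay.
ΔA = -4, ΔZ = -2 ⇒ alpha decay (α)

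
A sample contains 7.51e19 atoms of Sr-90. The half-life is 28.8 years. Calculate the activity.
A = λN = 1.807e18 decays/year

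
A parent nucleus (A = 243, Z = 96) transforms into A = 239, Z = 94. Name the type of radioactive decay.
ΔA = -4, ΔZ = -2 ⇒ alpha decay (α)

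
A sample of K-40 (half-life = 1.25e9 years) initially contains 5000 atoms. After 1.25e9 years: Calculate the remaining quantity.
N = N₀(1/2)^(t/t½) = 2500 atoms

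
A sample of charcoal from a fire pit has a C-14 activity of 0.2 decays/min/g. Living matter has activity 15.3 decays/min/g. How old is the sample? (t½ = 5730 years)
Age = t½ × log₂(A₀/A) = 35850 years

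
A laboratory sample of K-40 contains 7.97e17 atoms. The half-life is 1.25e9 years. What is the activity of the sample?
A = λN = 4.42e8 decays/year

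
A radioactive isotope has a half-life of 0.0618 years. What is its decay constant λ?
λ = ln(2)/t½ = 11.22 year⁻¹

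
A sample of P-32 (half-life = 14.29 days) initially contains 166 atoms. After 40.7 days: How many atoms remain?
N = N₀(1/2)^(t/t½) = 23.05 atoms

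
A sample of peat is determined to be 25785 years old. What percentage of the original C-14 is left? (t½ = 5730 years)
N/N₀ = (1/2)^(t/t½) = 0.04419 = 4.42%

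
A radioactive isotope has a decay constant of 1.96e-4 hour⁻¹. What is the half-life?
t½ = ln(2)/λ = 3536 hours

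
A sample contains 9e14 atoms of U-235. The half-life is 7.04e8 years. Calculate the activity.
A = λN = 8.861e5 decays/year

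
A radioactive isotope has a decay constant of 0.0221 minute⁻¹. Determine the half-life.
t½ = ln(2)/λ = 31.36 minutes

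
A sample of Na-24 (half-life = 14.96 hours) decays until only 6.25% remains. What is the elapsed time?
t = t½ × log₂(N₀/N) = 59.84 hours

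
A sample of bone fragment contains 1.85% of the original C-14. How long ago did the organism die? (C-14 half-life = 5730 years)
Age = t½ × log₂(1/ratio) = 32980 years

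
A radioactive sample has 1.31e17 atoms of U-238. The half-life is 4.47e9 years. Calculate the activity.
A = λN = 2.031e7 decays/year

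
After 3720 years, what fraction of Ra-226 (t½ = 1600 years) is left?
N/N₀ = (1/2)^(t/t½) = 0.1996 = 20%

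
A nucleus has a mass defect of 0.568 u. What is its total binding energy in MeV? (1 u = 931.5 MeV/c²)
B.E. = Δm × 931.5 = 529.1 MeV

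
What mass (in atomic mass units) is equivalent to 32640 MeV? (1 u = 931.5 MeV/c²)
m = E/c² = 35.04 u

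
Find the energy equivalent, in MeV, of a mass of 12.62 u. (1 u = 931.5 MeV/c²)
E = mc² = 11760 MeV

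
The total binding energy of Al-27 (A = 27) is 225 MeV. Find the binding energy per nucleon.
B.E./A = 225/27 = 8.333 MeV/nucleon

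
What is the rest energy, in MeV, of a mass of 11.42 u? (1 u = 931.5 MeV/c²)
E = mc² = 10640 MeV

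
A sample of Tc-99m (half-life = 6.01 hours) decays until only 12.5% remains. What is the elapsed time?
t = t½ × log₂(N₀/N) = 18.03 hours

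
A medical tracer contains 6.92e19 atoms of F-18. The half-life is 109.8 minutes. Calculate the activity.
A = λN = 4.368e17 decays/minute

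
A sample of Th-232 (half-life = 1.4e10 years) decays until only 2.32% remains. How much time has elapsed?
t = t½ × log₂(N₀/N) = 7.602e10 years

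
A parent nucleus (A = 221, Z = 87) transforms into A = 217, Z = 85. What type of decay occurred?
ΔA = -4, ΔZ = -2 ⇒ alpha decay (α)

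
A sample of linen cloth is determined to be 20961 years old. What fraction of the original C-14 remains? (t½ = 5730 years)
N/N₀ = (1/2)^(t/t½) = 0.07921 = 7.92%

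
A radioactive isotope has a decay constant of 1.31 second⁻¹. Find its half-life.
t½ = ln(2)/λ = 0.5291 seconds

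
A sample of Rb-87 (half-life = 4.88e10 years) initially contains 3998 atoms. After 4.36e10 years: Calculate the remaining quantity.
N = N₀(1/2)^(t/t½) = 2152 atoms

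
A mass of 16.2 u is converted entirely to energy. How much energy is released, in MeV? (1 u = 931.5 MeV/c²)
E = mc² = 15090 MeV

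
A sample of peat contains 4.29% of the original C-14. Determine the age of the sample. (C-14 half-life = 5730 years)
Age = t½ × log₂(1/ratio) = 26030 years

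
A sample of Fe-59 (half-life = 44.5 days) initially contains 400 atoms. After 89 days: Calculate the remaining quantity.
N = N₀(1/2)^(t/t½) = 100 atoms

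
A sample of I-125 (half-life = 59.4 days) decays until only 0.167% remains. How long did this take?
t = t½ × log₂(N₀/N) = 548 days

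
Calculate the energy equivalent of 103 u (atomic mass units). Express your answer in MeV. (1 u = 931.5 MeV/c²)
E = mc² = 95940 MeV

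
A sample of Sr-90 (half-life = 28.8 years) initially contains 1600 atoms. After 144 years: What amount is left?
N = N₀(1/2)^(t/t½) = 50 atoms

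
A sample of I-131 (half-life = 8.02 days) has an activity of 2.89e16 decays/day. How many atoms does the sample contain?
N = A/λ = 3.344e17 atoms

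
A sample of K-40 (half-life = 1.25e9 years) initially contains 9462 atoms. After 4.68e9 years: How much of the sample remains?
N = N₀(1/2)^(t/t½) = 706.2 atoms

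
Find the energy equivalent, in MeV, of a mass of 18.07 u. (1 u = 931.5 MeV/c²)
E = mc² = 16830 MeV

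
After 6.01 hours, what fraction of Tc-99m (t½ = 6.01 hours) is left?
N/N₀ = (1/2)^(t/t½) = 0.5 = 50%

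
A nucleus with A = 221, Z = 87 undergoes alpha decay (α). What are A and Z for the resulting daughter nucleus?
Daughter: A = 217, Z = 85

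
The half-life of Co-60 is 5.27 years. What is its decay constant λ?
λ = ln(2)/t½ = 0.1315 year⁻¹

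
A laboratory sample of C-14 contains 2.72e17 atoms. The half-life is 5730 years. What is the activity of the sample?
A = λN = 3.29e13 decays/year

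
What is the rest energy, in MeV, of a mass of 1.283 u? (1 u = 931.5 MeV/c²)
E = mc² = 1195 MeV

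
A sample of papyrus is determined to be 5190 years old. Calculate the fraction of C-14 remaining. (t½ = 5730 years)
N/N₀ = (1/2)^(t/t½) = 0.5338 = 53.4%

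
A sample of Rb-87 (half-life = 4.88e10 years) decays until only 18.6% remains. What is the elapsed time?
t = t½ × log₂(N₀/N) = 1.184e11 years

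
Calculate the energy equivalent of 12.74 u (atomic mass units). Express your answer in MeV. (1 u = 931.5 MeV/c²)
E = mc² = 11870 MeV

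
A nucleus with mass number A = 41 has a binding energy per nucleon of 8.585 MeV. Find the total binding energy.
B.E. = 8.585 × 41 = 352 MeV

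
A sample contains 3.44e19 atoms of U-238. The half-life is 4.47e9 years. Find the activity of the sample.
A = λN = 5.334e9 decays/year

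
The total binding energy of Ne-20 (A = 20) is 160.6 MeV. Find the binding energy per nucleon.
B.E./A = 160.6/20 = 8.03 MeV/nucleon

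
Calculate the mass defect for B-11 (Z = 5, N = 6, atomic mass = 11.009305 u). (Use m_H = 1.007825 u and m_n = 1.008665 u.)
Δm = Z·m_H + N·m_n − M = 0.08181 u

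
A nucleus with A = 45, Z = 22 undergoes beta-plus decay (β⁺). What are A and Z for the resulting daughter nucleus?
Daughter: A = 45, Z = 21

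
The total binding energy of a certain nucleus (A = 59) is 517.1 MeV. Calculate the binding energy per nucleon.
B.E./A = 517.1/59 = 8.764 MeV/nucleon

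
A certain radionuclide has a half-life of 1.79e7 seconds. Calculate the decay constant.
λ = ln(2)/t½ = 3.872e-8 second⁻¹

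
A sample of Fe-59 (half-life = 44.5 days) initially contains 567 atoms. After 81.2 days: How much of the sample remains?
N = N₀(1/2)^(t/t½) = 160.1 atoms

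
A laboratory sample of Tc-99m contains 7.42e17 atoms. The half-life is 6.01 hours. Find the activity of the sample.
A = λN = 8.558e16 decays/hour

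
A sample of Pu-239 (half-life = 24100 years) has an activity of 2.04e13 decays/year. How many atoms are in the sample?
N = A/λ = 7.093e17 atoms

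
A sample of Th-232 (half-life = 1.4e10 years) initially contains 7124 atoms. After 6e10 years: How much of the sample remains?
N = N₀(1/2)^(t/t½) = 365.3 atoms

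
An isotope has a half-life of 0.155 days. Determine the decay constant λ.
λ = ln(2)/t½ = 4.472 day⁻¹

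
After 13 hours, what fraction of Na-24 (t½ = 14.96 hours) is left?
N/N₀ = (1/2)^(t/t½) = 0.5475 = 54.8%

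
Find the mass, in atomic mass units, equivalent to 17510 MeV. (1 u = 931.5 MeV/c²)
m = E/c² = 18.8 u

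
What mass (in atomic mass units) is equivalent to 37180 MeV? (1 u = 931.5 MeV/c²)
m = E/c² = 39.91 u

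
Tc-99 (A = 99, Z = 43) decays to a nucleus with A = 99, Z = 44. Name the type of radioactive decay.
ΔA = 0, ΔZ = +1 ⇒ beta-minus decay (β⁻)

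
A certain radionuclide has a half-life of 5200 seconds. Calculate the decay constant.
λ = ln(2)/t½ = 1.333e-4 second⁻¹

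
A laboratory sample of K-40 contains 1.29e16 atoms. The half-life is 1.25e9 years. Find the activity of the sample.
A = λN = 7.153e6 decays/year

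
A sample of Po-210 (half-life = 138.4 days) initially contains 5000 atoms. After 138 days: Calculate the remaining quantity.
N = N₀(1/2)^(t/t½) = 2505 atoms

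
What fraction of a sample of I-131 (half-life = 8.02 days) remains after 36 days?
N/N₀ = (1/2)^(t/t½) = 0.04454 = 4.45%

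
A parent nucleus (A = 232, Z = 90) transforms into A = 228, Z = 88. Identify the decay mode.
ΔA = -4, ΔZ = -2 ⇒ alpha decay (α)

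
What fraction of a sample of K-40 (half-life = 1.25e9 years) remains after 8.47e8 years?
N/N₀ = (1/2)^(t/t½) = 0.6252 = 62.5%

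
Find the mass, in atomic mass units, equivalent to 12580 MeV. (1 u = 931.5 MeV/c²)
m = E/c² = 13.51 u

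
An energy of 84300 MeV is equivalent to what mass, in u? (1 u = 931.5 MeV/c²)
m = E/c² = 90.5 u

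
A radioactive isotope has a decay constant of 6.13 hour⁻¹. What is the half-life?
t½ = ln(2)/λ = 0.1131 hours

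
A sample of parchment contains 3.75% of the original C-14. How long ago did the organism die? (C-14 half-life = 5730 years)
Age = t½ × log₂(1/ratio) = 27140 years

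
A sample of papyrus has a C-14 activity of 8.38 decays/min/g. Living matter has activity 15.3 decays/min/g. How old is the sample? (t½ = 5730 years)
Age = t½ × log₂(A₀/A) = 4977 years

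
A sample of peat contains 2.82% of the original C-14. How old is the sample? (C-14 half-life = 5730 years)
Age = t½ × log₂(1/ratio) = 29500 years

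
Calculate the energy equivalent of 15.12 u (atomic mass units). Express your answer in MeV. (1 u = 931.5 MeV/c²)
E = mc² = 14080 MeV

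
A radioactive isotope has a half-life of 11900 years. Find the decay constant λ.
λ = ln(2)/t½ = 5.825e-5 year⁻¹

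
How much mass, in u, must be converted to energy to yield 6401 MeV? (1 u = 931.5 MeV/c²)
m = E/c² = 6.872 u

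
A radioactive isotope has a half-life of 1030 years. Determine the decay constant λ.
λ = ln(2)/t½ = 6.73e-4 year⁻¹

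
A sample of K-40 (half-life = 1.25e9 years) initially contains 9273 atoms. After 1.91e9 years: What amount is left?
N = N₀(1/2)^(t/t½) = 3215 atoms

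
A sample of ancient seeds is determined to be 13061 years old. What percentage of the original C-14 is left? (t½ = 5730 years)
N/N₀ = (1/2)^(t/t½) = 0.206 = 20.6%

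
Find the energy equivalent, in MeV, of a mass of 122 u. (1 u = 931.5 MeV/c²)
E = mc² = 1.136e5 MeV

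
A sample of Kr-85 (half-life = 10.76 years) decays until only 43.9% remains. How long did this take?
t = t½ × log₂(N₀/N) = 12.78 years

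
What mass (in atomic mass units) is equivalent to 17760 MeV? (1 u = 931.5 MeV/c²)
m = E/c² = 19.07 u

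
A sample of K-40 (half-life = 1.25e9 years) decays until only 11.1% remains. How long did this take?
t = t½ × log₂(N₀/N) = 3.964e9 years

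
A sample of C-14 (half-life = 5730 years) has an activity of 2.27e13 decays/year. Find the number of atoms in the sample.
N = A/λ = 1.877e17 atoms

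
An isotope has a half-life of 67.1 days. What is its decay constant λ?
λ = ln(2)/t½ = 0.01033 day⁻¹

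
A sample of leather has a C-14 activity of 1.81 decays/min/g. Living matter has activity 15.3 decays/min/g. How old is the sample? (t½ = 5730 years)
Age = t½ × log₂(A₀/A) = 17650 years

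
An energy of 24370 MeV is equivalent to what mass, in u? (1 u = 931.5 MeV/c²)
m = E/c² = 26.16 u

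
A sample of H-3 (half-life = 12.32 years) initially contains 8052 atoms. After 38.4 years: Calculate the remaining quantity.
N = N₀(1/2)^(t/t½) = 928.2 atoms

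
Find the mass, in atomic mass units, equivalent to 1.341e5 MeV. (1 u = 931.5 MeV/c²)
m = E/c² = 144 u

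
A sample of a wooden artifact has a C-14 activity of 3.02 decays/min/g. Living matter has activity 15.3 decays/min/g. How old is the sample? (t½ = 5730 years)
Age = t½ × log₂(A₀/A) = 13410 years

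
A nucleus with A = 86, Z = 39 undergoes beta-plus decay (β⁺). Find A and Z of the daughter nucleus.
Daughter: A = 86, Z = 38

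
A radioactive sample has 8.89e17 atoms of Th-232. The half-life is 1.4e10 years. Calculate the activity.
A = λN = 4.401e7 decays/year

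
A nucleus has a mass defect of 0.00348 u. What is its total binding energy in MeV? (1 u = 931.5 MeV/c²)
B.E. = Δm × 931.5 = 3.242 MeV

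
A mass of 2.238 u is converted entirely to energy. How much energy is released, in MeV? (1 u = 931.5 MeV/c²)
E = mc² = 2085 MeV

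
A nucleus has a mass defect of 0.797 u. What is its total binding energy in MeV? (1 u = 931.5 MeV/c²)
B.E. = Δm × 931.5 = 742.4 MeV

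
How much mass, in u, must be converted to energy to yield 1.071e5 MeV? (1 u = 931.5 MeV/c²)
m = E/c² = 115 u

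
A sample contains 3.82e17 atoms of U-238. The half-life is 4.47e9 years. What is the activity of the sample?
A = λN = 5.924e7 decays/year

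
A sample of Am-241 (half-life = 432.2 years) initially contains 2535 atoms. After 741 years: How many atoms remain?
N = N₀(1/2)^(t/t½) = 772.4 atoms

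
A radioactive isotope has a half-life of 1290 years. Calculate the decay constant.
λ = ln(2)/t½ = 5.373e-4 year⁻¹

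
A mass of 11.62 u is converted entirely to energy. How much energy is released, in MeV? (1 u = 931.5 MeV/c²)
E = mc² = 10820 MeV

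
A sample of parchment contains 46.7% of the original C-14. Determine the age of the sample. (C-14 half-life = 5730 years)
Age = t½ × log₂(1/ratio) = 6294 years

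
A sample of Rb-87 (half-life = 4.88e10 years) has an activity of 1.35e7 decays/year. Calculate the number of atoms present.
N = A/λ = 9.504e17 atoms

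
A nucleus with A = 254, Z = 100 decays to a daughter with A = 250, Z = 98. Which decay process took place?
ΔA = -4, ΔZ = -2 ⇒ alpha decay (α)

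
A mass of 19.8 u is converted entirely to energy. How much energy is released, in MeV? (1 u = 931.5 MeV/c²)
E = mc² = 18440 MeV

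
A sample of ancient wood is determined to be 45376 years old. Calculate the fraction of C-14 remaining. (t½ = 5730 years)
N/N₀ = (1/2)^(t/t½) = 0.004132 = 0.413%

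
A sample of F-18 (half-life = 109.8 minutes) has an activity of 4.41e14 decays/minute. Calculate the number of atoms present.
N = A/λ = 6.986e16 atoms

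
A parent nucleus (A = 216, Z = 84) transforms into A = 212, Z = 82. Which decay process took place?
ΔA = -4, ΔZ = -2 ⇒ alpha decay (α)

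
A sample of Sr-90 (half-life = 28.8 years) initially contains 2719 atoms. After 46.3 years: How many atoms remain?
N = N₀(1/2)^(t/t½) = 892.2 atoms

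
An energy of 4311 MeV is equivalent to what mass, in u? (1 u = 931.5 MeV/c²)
m = E/c² = 4.628 u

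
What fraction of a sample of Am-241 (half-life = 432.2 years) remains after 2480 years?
N/N₀ = (1/2)^(t/t½) = 0.01874 = 1.87%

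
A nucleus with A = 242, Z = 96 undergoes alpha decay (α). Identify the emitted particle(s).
α particle = ⁴₂He (2 protons + 2 neutrons)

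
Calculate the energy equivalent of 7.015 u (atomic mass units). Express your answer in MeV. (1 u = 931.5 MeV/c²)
E = mc² = 6534 MeV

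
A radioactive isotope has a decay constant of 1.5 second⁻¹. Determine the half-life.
t½ = ln(2)/λ = 0.4621 seconds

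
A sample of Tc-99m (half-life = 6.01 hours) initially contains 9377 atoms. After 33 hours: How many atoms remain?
N = N₀(1/2)^(t/t½) = 208.5 atoms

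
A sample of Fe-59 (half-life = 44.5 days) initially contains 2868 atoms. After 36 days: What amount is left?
N = N₀(1/2)^(t/t½) = 1637 atoms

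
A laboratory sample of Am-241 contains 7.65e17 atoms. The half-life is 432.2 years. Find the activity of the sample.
A = λN = 1.227e15 decays/year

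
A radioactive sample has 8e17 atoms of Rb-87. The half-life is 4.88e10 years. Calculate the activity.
A = λN = 1.136e7 decays/year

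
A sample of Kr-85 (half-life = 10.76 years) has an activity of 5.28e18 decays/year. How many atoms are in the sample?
N = A/λ = 8.196e19 atoms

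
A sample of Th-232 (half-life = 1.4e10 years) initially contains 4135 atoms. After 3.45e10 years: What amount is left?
N = N₀(1/2)^(t/t½) = 749.3 atoms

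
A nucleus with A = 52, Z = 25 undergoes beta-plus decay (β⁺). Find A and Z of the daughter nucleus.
Daughter: A = 52, Z = 24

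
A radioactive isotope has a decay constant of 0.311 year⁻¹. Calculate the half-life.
t½ = ln(2)/λ = 2.229 years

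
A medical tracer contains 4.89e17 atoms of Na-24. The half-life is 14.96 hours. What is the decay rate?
A = λN = 2.266e16 decays/hour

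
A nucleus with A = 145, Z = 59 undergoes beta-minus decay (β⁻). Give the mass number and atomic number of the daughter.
Daughter: A = 145, Z = 60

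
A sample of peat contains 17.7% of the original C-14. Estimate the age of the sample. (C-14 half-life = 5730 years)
Age = t½ × log₂(1/ratio) = 14310 years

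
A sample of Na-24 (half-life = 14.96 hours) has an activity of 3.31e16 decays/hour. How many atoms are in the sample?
N = A/λ = 7.144e17 atoms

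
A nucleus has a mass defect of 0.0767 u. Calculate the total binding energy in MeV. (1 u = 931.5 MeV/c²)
B.E. = Δm × 931.5 = 71.45 MeV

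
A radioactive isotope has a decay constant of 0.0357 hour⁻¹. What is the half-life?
t½ = ln(2)/λ = 19.42 hours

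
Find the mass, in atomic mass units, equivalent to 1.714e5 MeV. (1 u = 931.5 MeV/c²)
m = E/c² = 184 u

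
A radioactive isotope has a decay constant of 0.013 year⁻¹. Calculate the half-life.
t½ = ln(2)/λ = 53.32 years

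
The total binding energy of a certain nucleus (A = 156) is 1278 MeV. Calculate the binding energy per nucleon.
B.E./A = 1278/156 = 8.192 MeV/nucleon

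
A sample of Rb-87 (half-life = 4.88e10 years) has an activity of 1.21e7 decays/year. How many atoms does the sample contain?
N = A/λ = 8.519e17 atoms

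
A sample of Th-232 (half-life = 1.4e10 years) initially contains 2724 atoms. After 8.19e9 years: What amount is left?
N = N₀(1/2)^(t/t½) = 1816 atoms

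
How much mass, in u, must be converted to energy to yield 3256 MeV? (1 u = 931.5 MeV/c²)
m = E/c² = 3.495 u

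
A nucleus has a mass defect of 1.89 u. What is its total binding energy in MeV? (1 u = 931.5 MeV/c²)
B.E. = Δm × 931.5 = 1761 MeV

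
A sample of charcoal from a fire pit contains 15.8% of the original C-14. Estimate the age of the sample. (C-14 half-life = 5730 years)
Age = t½ × log₂(1/ratio) = 15250 years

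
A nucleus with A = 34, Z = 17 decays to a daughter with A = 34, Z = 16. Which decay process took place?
ΔA = 0, ΔZ = -1 ⇒ beta-plus decay (β⁺) or electron capture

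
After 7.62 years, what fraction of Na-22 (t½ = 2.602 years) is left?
N/N₀ = (1/2)^(t/t½) = 0.1313 = 13.1%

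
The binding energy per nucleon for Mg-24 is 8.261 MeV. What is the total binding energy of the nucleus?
B.E. = 8.261 × 24 = 198.3 MeV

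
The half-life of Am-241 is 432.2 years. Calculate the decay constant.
λ = ln(2)/t½ = 0.001604 year⁻¹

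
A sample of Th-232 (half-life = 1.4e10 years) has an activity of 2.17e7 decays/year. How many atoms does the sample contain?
N = A/λ = 4.383e17 atoms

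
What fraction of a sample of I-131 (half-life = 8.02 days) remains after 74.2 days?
N/N₀ = (1/2)^(t/t½) = 0.00164 = 0.164%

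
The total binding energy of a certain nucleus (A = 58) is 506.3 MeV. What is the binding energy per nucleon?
B.E./A = 506.3/58 = 8.729 MeV/nucleon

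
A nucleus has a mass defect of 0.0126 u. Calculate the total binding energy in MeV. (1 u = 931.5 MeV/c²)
B.E. = Δm × 931.5 = 11.74 MeV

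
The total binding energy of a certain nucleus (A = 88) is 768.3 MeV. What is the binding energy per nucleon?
B.E./A = 768.3/88 = 8.731 MeV/nucleon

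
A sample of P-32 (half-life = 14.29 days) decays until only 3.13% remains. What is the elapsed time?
t = t½ × log₂(N₀/N) = 71.42 days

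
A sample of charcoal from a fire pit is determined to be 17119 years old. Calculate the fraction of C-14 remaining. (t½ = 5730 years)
N/N₀ = (1/2)^(t/t½) = 0.1261 = 12.6%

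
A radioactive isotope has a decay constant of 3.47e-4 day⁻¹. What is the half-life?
t½ = ln(2)/λ = 1998 days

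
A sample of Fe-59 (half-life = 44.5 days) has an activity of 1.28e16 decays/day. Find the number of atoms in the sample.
N = A/λ = 8.218e17 atoms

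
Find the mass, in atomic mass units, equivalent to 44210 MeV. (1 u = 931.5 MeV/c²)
m = E/c² = 47.46 u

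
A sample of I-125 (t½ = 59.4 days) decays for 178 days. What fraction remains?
N/N₀ = (1/2)^(t/t½) = 0.1253 = 12.5%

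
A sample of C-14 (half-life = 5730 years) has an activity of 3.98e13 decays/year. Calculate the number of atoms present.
N = A/λ = 3.29e17 atoms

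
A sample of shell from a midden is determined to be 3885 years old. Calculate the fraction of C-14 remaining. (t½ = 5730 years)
N/N₀ = (1/2)^(t/t½) = 0.625 = 62.5%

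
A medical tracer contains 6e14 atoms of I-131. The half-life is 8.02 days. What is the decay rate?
A = λN = 5.186e13 decays/day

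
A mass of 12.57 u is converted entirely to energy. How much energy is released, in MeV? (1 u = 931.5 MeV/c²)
E = mc² = 11710 MeV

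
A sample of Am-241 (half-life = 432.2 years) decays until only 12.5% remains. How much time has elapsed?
t = t½ × log₂(N₀/N) = 1297 years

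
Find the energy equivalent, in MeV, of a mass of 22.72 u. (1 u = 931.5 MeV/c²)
E = mc² = 21160 MeV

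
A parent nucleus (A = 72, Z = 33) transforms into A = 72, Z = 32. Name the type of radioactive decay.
ΔA = 0, ΔZ = -1 ⇒ beta-plus decay (β⁺) or electron capture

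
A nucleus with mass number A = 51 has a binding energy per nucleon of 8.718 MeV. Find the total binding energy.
B.E. = 8.718 × 51 = 444.6 MeV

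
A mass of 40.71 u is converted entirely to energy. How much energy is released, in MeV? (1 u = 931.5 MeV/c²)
E = mc² = 37920 MeV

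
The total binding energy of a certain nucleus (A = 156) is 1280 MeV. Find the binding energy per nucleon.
B.E./A = 1280/156 = 8.205 MeV/nucleon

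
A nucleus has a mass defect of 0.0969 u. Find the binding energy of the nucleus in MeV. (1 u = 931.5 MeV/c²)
B.E. = Δm × 931.5 = 90.26 MeV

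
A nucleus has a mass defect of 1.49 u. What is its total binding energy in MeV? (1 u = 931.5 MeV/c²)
B.E. = Δm × 931.5 = 1388 MeV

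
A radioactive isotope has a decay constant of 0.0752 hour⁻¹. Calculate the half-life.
t½ = ln(2)/λ = 9.217 hours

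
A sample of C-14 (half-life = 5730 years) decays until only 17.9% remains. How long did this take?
t = t½ × log₂(N₀/N) = 14220 years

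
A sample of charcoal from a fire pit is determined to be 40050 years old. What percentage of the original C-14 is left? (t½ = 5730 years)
N/N₀ = (1/2)^(t/t½) = 0.007869 = 0.787%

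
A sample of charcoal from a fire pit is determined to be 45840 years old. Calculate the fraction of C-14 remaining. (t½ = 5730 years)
N/N₀ = (1/2)^(t/t½) = 0.003906 = 0.391%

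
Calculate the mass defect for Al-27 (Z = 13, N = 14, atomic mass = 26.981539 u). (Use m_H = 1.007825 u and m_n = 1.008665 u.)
Δm = Z·m_H + N·m_n − M = 0.2415 u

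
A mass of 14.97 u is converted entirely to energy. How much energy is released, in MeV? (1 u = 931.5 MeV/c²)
E = mc² = 13940 MeV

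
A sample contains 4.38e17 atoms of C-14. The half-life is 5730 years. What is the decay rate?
A = λN = 5.298e13 decays/year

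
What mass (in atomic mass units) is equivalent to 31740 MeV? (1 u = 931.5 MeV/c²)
m = E/c² = 34.07 u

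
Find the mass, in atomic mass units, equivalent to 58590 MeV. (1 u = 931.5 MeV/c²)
m = E/c² = 62.9 u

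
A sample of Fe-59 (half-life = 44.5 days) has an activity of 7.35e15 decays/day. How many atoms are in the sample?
N = A/λ = 4.719e17 atoms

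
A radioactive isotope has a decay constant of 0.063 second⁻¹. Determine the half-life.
t½ = ln(2)/λ = 11 seconds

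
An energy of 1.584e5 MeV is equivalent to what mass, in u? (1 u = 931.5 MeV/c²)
m = E/c² = 170 u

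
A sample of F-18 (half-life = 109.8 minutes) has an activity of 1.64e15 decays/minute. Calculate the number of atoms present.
N = A/λ = 2.598e17 atoms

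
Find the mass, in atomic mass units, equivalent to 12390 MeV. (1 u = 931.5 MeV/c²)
m = E/c² = 13.3 u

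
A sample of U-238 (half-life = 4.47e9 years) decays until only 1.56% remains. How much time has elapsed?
t = t½ × log₂(N₀/N) = 2.683e10 years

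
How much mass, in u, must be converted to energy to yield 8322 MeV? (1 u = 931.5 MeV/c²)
m = E/c² = 8.934 u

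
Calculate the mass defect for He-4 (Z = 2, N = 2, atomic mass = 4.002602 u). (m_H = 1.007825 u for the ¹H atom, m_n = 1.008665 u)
Δm = Z·m_H + N·m_n − M = 0.03038 u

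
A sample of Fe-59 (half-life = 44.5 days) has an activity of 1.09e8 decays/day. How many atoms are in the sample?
N = A/λ = 6.998e9 atoms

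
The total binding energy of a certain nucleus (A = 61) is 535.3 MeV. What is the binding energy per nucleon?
B.E./A = 535.3/61 = 8.775 MeV/nucleon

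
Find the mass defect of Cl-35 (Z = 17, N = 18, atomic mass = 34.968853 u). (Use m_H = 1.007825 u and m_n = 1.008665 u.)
Δm = Z·m_H + N·m_n − M = 0.3201 u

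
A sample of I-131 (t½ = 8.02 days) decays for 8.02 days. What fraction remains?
N/N₀ = (1/2)^(t/t½) = 0.5 = 50%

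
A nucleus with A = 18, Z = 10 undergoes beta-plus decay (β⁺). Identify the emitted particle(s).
β⁺: positron (e⁺) + neutrino (νₑ)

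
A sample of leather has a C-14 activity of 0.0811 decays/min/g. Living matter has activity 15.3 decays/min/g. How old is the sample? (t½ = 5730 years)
Age = t½ × log₂(A₀/A) = 43320 years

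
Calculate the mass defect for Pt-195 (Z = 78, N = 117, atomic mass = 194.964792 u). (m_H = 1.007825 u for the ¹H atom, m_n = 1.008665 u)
Δm = Z·m_H + N·m_n − M = 1.659 u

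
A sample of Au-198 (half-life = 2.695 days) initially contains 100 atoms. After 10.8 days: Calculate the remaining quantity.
N = N₀(1/2)^(t/t½) = 6.218 atoms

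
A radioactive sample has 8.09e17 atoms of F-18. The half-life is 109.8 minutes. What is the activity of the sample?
A = λN = 5.107e15 decays/minute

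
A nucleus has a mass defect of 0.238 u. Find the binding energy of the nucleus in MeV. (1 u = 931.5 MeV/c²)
B.E. = Δm × 931.5 = 221.7 MeV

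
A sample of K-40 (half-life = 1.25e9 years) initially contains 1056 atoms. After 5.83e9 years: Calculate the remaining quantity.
N = N₀(1/2)^(t/t½) = 41.65 atoms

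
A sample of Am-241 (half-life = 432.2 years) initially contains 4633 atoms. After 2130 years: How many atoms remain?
N = N₀(1/2)^(t/t½) = 152.2 atoms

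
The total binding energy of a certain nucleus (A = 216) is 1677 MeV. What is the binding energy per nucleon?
B.E./A = 1677/216 = 7.764 MeV/nucleon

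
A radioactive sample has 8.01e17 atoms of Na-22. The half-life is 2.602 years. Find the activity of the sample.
A = λN = 2.134e17 decays/year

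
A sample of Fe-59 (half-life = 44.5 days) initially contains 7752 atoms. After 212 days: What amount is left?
N = N₀(1/2)^(t/t½) = 285.3 atoms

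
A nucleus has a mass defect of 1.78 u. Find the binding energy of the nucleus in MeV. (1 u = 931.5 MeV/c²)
B.E. = Δm × 931.5 = 1658 MeV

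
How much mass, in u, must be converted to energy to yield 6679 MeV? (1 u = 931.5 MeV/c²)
m = E/c² = 7.17 u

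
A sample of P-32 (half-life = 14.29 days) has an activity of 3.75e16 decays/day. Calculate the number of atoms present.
N = A/λ = 7.731e17 atoms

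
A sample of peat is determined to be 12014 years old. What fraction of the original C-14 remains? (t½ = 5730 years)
N/N₀ = (1/2)^(t/t½) = 0.2338 = 23.4%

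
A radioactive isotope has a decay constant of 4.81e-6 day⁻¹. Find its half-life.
t½ = ln(2)/λ = 1.441e5 days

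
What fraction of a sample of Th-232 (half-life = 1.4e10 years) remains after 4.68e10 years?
N/N₀ = (1/2)^(t/t½) = 0.09856 = 9.86%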